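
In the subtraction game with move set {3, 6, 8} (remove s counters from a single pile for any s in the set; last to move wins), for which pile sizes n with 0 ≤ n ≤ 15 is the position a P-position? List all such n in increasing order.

0, 1, 2, 11, 12, 13

Compute g(0), g(1), … for moves {3, 6, 8}:
k:     0  1  2  3  4  5  6  7  8  9 10 11 12 13 14 15
g(k):  0  0  0  1  1  1  2  2  2  3  3  0  0  0  1  1
The P-positions (g = 0) in 0..15 are 0, 1, 2, 11, 12, 13.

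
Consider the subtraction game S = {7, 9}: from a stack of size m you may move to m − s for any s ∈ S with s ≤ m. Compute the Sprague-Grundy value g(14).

Build the Grundy sequence with g(k) = mex{g(k−s) : s ∈ {7, 9}, s ≤ k}:
g(0) = mex{} = 0
g(1) = mex{} = 0
g(2) = mex{} = 0
g(3) = mex{} = 0
g(4) = mex{} = 0
g(5) = mex{} = 0
g(6) = mex{} = 0
g(7) = mex{0} = 1
g(8) = mex{0} = 1
g(9) = mex{0} = 1
g(10) = mex{0} = 1
g(11) = mex{0} = 1
g(12) = mex{0} = 1
g(13) = mex{0} = 1
g(14) = mex{0,1} = 2
So g(14) = 2.

2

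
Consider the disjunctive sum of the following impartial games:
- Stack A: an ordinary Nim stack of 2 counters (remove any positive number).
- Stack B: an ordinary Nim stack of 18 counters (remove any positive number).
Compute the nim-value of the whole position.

16

Stack A is a plain Nim stack of size 2, so its Grundy value is 2.
Stack B is a plain Nim stack of size 18, so its Grundy value is 18.
The value of a disjunctive sum is the nim-sum of the parts.
Combined value = 2 ⊕ 18 = 16.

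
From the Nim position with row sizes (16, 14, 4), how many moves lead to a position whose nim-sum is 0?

1

Compute the nim-sum pairwise:
16 ^ 14 = 30
30 ^ 4 = 26
The overall nim-sum is X = 26. A row of size p has a winning move iff p XOR X < p (reduce it to p XOR X).
  16: 16 XOR 26 = 10 < 16 — winning move (to 10).
  14: 14 XOR 26 = 20 ≥ 14 — no move.
  4: 4 XOR 26 = 30 ≥ 4 — no move.
That gives 1 winning move.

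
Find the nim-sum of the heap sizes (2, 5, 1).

6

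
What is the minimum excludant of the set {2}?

0

0 is not in the set, so the mex is 0.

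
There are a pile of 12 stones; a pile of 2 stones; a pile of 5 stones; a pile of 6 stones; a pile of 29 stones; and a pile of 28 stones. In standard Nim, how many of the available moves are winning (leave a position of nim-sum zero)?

Bitwise XOR of the heap sizes:
  01100  (12)
  00010  (2)
  00101  (5)
  00110  (6)
  11101  (29)
  11100  (28)
  -----
  01100  (12)
The overall nim-sum is X = 12. A pile of size p has a winning move iff p XOR X < p (reduce it to p XOR X).
  12: 12 XOR 12 = 0 < 12 — winning move (to 0).
  2: 2 XOR 12 = 14 ≥ 2 — no move.
  5: 5 XOR 12 = 9 ≥ 5 — no move.
  6: 6 XOR 12 = 10 ≥ 6 — no move.
  29: 29 XOR 12 = 17 < 29 — winning move (to 17).
  28: 28 XOR 12 = 16 < 28 — winning move (to 16).
That gives 3 winning moves.

3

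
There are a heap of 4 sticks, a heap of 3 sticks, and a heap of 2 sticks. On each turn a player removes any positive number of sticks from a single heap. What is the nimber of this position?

5

Nim-sum: 4 ⊕ 3 ⊕ 2 = 5.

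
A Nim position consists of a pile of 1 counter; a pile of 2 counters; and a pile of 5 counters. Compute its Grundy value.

Nim-sum: 1 XOR 2 XOR 5 = 6.

6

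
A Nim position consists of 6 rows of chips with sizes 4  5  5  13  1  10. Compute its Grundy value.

2

Nim-sum: 4 ^ 5 ^ 5 ^ 13 ^ 1 ^ 10 = 2.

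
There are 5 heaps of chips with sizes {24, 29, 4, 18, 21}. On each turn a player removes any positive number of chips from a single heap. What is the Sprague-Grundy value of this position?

6

Compute the nim-sum pairwise:
24 ^ 29 = 5
5 ^ 4 = 1
1 ^ 18 = 19
19 ^ 21 = 6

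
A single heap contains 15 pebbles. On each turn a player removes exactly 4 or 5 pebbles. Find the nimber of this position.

1

Grundy values for subtraction set {4, 5}:
k:     0  1  2  3  4  5  6  7  8  9 10 11 12 13 14 15
g(k):  0  0  0  0  1  1  1  1  2  0  0  0  0  1  1  1
So g(15) = 1.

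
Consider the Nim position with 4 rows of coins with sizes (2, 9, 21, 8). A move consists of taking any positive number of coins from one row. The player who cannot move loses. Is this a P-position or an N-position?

Bitwise XOR of the heap sizes:
  00010  (2)
  01001  (9)
  10101  (21)
  01000  (8)
  -----
  10110  (22)
The nim-sum is 22 ≠ 0, so this is an N-position: the player to move can win.

N-position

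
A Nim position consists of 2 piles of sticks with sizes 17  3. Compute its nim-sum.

18

In binary:
  10001  (17)
  00011  (3)
  -----
  10010  (18)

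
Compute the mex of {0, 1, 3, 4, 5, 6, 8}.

2

The values 0, 1 are all present; 2 is the first non-negative integer missing from the set.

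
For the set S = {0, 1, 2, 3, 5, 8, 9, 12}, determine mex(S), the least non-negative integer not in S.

4

The values 0, 1, 2, 3 are all present; 4 is the first non-negative integer missing from the set.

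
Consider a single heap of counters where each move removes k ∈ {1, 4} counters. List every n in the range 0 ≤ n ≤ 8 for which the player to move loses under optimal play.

0, 2, 5, 7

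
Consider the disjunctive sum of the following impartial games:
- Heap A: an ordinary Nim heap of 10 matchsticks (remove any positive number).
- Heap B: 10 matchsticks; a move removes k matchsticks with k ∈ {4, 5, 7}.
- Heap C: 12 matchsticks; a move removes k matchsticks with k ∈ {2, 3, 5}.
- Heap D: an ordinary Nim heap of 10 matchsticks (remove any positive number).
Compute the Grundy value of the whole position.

0

Heap A is a plain Nim heap of size 10, so its Grundy value is 10.
Build the Grundy sequence for heap B with g(k) = mex{g(k−s) : s ∈ {4, 5, 7}, s ≤ k}:
k:     0  1  2  3  4  5  6  7  8  9 10
g(k):  0  0  0  0  1  1  1  1  2  2  2
So g(10) = 2.
Grundy values for heap C (subtraction set {2, 3, 5}):
k:     0  1  2  3  4  5  6  7  8  9 10 11 12
g(k):  0  0  1  1  2  2  3  0  0  1  1  2  2
So g(12) = 2.
Heap D is a plain Nim heap of size 10, so its Grundy value is 10.
The value of a disjunctive sum is the nim-sum of the parts.
Combined value = 10 ⊕ 2 ⊕ 2 ⊕ 10 = 0.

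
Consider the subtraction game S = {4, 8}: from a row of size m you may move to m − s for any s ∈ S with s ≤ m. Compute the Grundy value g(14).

0

Build the Grundy sequence with g(k) = mex{g(k−s) : s ∈ {4, 8}, s ≤ k}:
k:     0  1  2  3  4  5  6  7  8  9 10 11 12 13 14
g(k):  0  0  0  0  1  1  1  1  2  2  2  2  0  0  0
So g(14) = 0.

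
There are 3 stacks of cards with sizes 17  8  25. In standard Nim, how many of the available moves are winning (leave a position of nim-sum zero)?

Bitwise XOR of the heap sizes:
  10001  (17)
  01000  (8)
  11001  (25)
  -----
  00000  (0)
The nim-sum is already 0, so every move leaves a nonzero nim-sum — there are no winning moves.

0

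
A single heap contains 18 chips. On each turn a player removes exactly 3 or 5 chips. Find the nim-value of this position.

0

Grundy values for subtraction set {3, 5}:
k:     0  1  2  3  4  5  6  7  8  9 10 11 12 13 14 15 16 17 18
g(k):  0  0  0  1  1  1  2  2  0  0  0  1  1  1  2  2  0  0  0
So g(18) = 0.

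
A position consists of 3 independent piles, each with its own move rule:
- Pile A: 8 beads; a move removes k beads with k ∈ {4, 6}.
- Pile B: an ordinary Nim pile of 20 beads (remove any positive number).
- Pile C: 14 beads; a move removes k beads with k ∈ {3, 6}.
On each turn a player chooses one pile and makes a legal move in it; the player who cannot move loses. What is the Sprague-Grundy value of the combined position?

23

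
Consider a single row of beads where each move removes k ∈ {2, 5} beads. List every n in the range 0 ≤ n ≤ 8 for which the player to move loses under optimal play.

Compute g(0), g(1), … for moves {2, 5}:
k:     0  1  2  3  4  5  6  7  8
g(k):  0  0  1  1  0  2  1  0  0
The P-positions (g = 0) in 0..8 are 0, 1, 4, 7, 8.

0, 1, 4, 7, 8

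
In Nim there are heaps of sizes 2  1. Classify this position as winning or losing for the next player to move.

Winning position

In binary:
  10  (2)
  01  (1)
  --
  11  (3)
The nim-sum is 3 ≠ 0, so this is an N-position: the player to move can win.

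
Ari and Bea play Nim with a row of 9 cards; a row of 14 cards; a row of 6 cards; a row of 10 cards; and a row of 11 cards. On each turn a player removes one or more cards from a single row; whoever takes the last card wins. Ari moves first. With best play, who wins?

In binary:
  1001  (9)
  1110  (14)
  0110  (6)
  1010  (10)
  1011  (11)
  ----
  0000  (0)
The nim-sum is 0, so this is a P-position: the player to move is in a losing position under optimal play; Ari is about to move from it and so loses — Bea wins.

Bea wins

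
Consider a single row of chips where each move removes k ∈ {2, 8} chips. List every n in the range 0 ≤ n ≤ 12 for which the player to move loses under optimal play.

0, 1, 4, 5, 10, 11

Grundy values for subtraction set {2, 8}:
g(0) = mex{} = 0
g(1) = mex{} = 0
g(2) = mex{0} = 1
g(3) = mex{0} = 1
g(4) = mex{1} = 0
g(5) = mex{1} = 0
g(6) = mex{0} = 1
g(7) = mex{0} = 1
g(8) = mex{0,1} = 2
g(9) = mex{0,1} = 2
g(10) = mex{1,2} = 0
g(11) = mex{1,2} = 0
g(12) = mex{0} = 1
The P-positions (g = 0) in 0..12 are 0, 1, 4, 5, 10, 11.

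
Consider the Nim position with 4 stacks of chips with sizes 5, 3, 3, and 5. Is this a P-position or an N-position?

Compute the nim-sum pairwise:
5 ⊕ 3 = 6
6 ⊕ 3 = 5
5 ⊕ 5 = 0
The nim-sum is 0, so this is a P-position: the player to move is in a losing position under optimal play.

P-position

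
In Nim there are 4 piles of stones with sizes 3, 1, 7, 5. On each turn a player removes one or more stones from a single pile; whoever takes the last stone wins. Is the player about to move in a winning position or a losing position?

Nim-sum: 3 ⊕ 1 ⊕ 7 ⊕ 5 = 0.
The nim-sum is 0, so this is a P-position: the player to move is in a losing position under optimal play.

Losing position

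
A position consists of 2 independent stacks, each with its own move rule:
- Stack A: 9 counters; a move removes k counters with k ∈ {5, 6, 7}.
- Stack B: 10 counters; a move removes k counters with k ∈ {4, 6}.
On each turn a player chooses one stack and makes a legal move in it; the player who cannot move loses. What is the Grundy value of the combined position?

Grundy values for stack A (subtraction set {5, 6, 7}):
g(0) = mex{} = 0
g(1) = mex{} = 0
g(2) = mex{} = 0
g(3) = mex{} = 0
g(4) = mex{} = 0
g(5) = mex{0} = 1
g(6) = mex{0} = 1
g(7) = mex{0} = 1
g(8) = mex{0} = 1
g(9) = mex{0} = 1
So g(9) = 1.
For stack B, compute g(0), g(1), … with moves {4, 6}:
k:     0  1  2  3  4  5  6  7  8  9 10
g(k):  0  0  0  0  1  1  1  1  2  2  0
So g(10) = 0.
The value of a disjunctive sum is the nim-sum of the parts.
Combined value = 1 XOR 0 = 1.

1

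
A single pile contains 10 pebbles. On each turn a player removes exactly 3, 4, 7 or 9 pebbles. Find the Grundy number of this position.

Grundy values for subtraction set {3, 4, 7, 9}:
k:     0  1  2  3  4  5  6  7  8  9 10
g(k):  0  0  0  1  1  1  2  2  2  3  3
So g(10) = 3.

3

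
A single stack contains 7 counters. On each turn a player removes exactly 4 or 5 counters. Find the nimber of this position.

1

Grundy values for subtraction set {4, 5}:
k:     0  1  2  3  4  5  6  7
g(k):  0  0  0  0  1  1  1  1
So g(7) = 1.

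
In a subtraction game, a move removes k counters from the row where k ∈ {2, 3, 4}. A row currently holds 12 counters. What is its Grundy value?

0

Grundy values for subtraction set {2, 3, 4}:
g(0) = mex{} = 0
g(1) = mex{} = 0
g(2) = mex{0} = 1
g(3) = mex{0} = 1
g(4) = mex{0,1} = 2
g(5) = mex{0,1} = 2
g(6) = mex{1,2} = 0
g(7) = mex{1,2} = 0
g(8) = mex{0,2} = 1
g(9) = mex{0,2} = 1
g(10) = mex{0,1} = 2
g(11) = mex{0,1} = 2
g(12) = mex{1,2} = 0
So g(12) = 0.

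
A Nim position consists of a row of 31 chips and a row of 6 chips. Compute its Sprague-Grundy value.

25

Compute the nim-sum pairwise:
31 XOR 6 = 25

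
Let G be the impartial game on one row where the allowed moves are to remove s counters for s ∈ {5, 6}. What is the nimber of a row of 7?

1

Build the Grundy sequence with g(k) = mex{g(k−s) : s ∈ {5, 6}, s ≤ k}:
g(0) = mex{} = 0
g(1) = mex{} = 0
g(2) = mex{} = 0
g(3) = mex{} = 0
g(4) = mex{} = 0
g(5) = mex{0} = 1
g(6) = mex{0} = 1
g(7) = mex{0} = 1
So g(7) = 1.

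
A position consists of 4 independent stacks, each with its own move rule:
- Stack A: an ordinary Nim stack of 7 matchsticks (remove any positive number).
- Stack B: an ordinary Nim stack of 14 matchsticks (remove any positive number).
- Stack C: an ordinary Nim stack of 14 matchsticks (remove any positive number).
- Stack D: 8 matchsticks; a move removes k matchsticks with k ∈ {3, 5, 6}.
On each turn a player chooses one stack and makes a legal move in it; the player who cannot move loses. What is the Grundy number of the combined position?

5

Stack A is a plain Nim stack of size 7, so its Grundy value is 7.
Stack B is a plain Nim stack of size 14, so its Grundy value is 14.
Stack C is a plain Nim stack of size 14, so its Grundy value is 14.
For stack D, compute g(0), g(1), … with moves {3, 5, 6}:
g(0) = mex{} = 0
g(1) = mex{} = 0
g(2) = mex{} = 0
g(3) = mex{0} = 1
g(4) = mex{0} = 1
g(5) = mex{0} = 1
g(6) = mex{0,1} = 2
g(7) = mex{0,1} = 2
g(8) = mex{0,1} = 2
So g(8) = 2.
By the Sprague-Grundy theorem, the Grundy value of a sum of independent games is the XOR of the component values.
Combined value = 7 XOR 14 XOR 14 XOR 2 = 5.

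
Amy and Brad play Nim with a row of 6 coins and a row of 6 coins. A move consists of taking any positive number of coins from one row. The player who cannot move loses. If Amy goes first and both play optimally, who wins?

Nim-sum: 6 ⊕ 6 = 0.
The nim-sum is 0, so this is a P-position: the player to move is in a losing position under optimal play; Amy is about to move from it and so loses — Brad wins.

Brad wins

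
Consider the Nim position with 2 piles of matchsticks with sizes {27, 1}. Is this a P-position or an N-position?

N-position

In binary:
  11011  (27)
  00001  (1)
  -----
  11010  (26)
The nim-sum is 26 ≠ 0, so this is an N-position: the player to move can win.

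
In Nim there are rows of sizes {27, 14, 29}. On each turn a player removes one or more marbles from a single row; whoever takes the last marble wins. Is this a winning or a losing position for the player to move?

Compute the nim-sum pairwise:
27 ⊕ 14 = 21
21 ⊕ 29 = 8
The nim-sum is 8 ≠ 0, so this is an N-position: the player to move can win.

Winning position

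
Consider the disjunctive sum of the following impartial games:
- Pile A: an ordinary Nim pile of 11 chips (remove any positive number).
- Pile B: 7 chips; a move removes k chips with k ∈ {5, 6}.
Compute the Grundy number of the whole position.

10

Pile A is a plain Nim pile of size 11, so its Grundy value is 11.
For pile B, compute g(0), g(1), … with moves {5, 6}:
k:     0  1  2  3  4  5  6  7
g(k):  0  0  0  0  0  1  1  1
So g(7) = 1.
The value of a disjunctive sum is the nim-sum of the parts.
Combined value = 11 ⊕ 1 = 10.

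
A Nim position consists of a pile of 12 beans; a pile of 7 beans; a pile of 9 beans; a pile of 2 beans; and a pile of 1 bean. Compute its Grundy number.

Write each in binary and XOR column by column:
  1100  (12)
  0111  (7)
  1001  (9)
  0010  (2)
  0001  (1)
  ----
  0001  (1)

1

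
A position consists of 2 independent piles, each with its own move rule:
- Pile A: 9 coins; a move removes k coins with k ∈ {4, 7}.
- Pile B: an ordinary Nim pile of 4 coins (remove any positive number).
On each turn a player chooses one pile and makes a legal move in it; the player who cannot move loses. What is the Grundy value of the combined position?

Build the Grundy sequence for pile A with g(k) = mex{g(k−s) : s ∈ {4, 7}, s ≤ k}:
g(0) = mex{} = 0
g(1) = mex{} = 0
g(2) = mex{} = 0
g(3) = mex{} = 0
g(4) = mex{0} = 1
g(5) = mex{0} = 1
g(6) = mex{0} = 1
g(7) = mex{0} = 1
g(8) = mex{0,1} = 2
g(9) = mex{0,1} = 2
So g(9) = 2.
Pile B is a plain Nim pile of size 4, so its Grundy value is 4.
By the Sprague-Grundy theorem, the Grundy value of a sum of independent games is the XOR of the component values.
Combined value = 2 ⊕ 4 = 6.

6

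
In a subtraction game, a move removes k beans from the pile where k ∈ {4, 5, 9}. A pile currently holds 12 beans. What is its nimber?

3

Build the Grundy sequence with g(k) = mex{g(k−s) : s ∈ {4, 5, 9}, s ≤ k}:
k:     0  1  2  3  4  5  6  7  8  9 10 11 12
g(k):  0  0  0  0  1  1  1  1  2  2  2  2  3
So g(12) = 3.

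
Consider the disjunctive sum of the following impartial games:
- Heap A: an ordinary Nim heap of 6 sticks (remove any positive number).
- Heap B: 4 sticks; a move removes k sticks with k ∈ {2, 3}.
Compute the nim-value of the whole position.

4

Heap A is a plain Nim heap of size 6, so its Grundy value is 6.
For heap B, compute g(0), g(1), … with moves {2, 3}:
g(0) = mex{} = 0
g(1) = mex{} = 0
g(2) = mex{0} = 1
g(3) = mex{0} = 1
g(4) = mex{0,1} = 2
So g(4) = 2.
The value of a disjunctive sum is the nim-sum of the parts.
Combined value = 6 ⊕ 2 = 4.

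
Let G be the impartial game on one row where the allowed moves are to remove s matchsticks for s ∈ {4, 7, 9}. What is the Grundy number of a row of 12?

Build the Grundy sequence with g(k) = mex{g(k−s) : s ∈ {4, 7, 9}, s ≤ k}:
g(0) = mex{} = 0
g(1) = mex{} = 0
g(2) = mex{} = 0
g(3) = mex{} = 0
g(4) = mex{0} = 1
g(5) = mex{0} = 1
g(6) = mex{0} = 1
g(7) = mex{0} = 1
g(8) = mex{0,1} = 2
g(9) = mex{0,1} = 2
g(10) = mex{0,1} = 2
g(11) = mex{0,1} = 2
g(12) = mex{0,1,2} = 3
So g(12) = 3.

3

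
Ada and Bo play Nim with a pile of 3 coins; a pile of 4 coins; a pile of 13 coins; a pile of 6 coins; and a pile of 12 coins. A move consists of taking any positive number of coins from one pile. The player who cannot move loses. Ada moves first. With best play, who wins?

Bo wins

Compute the nim-sum pairwise:
3 XOR 4 = 7
7 XOR 13 = 10
10 XOR 6 = 12
12 XOR 12 = 0
The nim-sum is 0, so this is a P-position: the player to move is in a losing position under optimal play; Ada is about to move from it and so loses — Bo wins.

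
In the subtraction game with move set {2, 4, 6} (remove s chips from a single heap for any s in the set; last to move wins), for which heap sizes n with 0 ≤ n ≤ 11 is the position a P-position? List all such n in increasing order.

0, 1, 8, 9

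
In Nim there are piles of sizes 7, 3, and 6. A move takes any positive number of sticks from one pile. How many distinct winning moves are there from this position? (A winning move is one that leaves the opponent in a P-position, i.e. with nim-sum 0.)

3

Nim-sum: 7 XOR 3 XOR 6 = 2.
The overall nim-sum is X = 2. A pile of size p has a winning move iff p XOR X < p (reduce it to p XOR X).
  7: 7 XOR 2 = 5 < 7 — winning move (to 5).
  3: 3 XOR 2 = 1 < 3 — winning move (to 1).
  6: 6 XOR 2 = 4 < 6 — winning move (to 4).
That gives 3 winning moves.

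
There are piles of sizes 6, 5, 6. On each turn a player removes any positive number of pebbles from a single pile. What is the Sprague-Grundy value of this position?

Compute the nim-sum pairwise:
6 XOR 5 = 3
3 XOR 6 = 5

5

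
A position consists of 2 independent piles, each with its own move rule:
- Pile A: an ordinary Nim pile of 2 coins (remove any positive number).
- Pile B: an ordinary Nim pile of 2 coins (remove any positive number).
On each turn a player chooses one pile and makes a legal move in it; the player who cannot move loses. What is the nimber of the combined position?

0

Pile A is a plain Nim pile of size 2, so its Grundy value is 2.
Pile B is a plain Nim pile of size 2, so its Grundy value is 2.
The value of a disjunctive sum is the nim-sum of the parts.
Combined value = 2 XOR 2 = 0.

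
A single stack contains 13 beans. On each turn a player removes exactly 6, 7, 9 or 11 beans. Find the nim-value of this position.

2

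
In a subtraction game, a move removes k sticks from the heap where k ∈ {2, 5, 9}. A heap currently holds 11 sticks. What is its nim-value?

Build the Grundy sequence with g(k) = mex{g(k−s) : s ∈ {2, 5, 9}, s ≤ k}:
k:     0  1  2  3  4  5  6  7  8  9 10 11
g(k):  0  0  1  1  0  2  1  0  0  1  1  0
So g(11) = 0.

0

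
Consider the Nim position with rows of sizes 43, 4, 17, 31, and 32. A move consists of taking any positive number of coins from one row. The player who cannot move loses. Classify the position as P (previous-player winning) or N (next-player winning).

N-position

Nim-sum: 43 XOR 4 XOR 17 XOR 31 XOR 32 = 1.
The nim-sum is 1 ≠ 0, so this is an N-position: the player to move can win.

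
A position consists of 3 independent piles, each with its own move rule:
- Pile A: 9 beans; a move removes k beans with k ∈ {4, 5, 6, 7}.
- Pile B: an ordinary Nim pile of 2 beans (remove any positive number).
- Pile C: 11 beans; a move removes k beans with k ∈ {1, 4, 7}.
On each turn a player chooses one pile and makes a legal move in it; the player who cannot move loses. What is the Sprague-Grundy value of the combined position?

1

Build the Grundy sequence for pile A with g(k) = mex{g(k−s) : s ∈ {4, 5, 6, 7}, s ≤ k}:
g(0) = mex{} = 0
g(1) = mex{} = 0
g(2) = mex{} = 0
g(3) = mex{} = 0
g(4) = mex{0} = 1
g(5) = mex{0} = 1
g(6) = mex{0} = 1
g(7) = mex{0} = 1
g(8) = mex{0,1} = 2
g(9) = mex{0,1} = 2
So g(9) = 2.
Pile B is a plain Nim pile of size 2, so its Grundy value is 2.
Build the Grundy sequence for pile C with g(k) = mex{g(k−s) : s ∈ {1, 4, 7}, s ≤ k}:
k:     0  1  2  3  4  5  6  7  8  9 10 11
g(k):  0  1  0  1  2  0  1  2  0  1  0  1
So g(11) = 1.
The value of a disjunctive sum is the nim-sum of the parts.
Combined value = 2 ⊕ 2 ⊕ 1 = 1.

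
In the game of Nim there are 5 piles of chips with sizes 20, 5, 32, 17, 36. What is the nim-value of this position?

4

Write each in binary and XOR column by column:
  010100  (20)
  000101  (5)
  100000  (32)
  010001  (17)
  100100  (36)
  ------
  000100  (4)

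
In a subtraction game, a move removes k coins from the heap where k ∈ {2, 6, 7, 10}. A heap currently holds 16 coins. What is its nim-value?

Compute g(0), g(1), … for moves {2, 6, 7, 10}:
k:     0  1  2  3  4  5  6  7  8  9 10 11 12 13 14 15 16
g(k):  0  0  1  1  0  0  1  1  2  0  3  1  2  0  3  1  2
So g(16) = 2.

2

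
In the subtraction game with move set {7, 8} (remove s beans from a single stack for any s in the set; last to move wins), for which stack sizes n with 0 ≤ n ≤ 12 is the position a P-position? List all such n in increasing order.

0, 1, 2, 3, 4, 5, 6

Build the Grundy sequence with g(k) = mex{g(k−s) : s ∈ {7, 8}, s ≤ k}:
g(0) = mex{} = 0
g(1) = mex{} = 0
g(2) = mex{} = 0
g(3) = mex{} = 0
g(4) = mex{} = 0
g(5) = mex{} = 0
g(6) = mex{} = 0
g(7) = mex{0} = 1
g(8) = mex{0} = 1
g(9) = mex{0} = 1
g(10) = mex{0} = 1
g(11) = mex{0} = 1
g(12) = mex{0} = 1
The P-positions (g = 0) in 0..12 are 0, 1, 2, 3, 4, 5, 6.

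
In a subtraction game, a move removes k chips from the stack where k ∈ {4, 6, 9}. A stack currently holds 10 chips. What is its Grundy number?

Compute g(0), g(1), … for moves {4, 6, 9}:
k:     0  1  2  3  4  5  6  7  8  9 10
g(k):  0  0  0  0  1  1  1  1  2  2  2
So g(10) = 2.

2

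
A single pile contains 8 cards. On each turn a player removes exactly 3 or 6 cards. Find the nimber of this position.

Build the Grundy sequence with g(k) = mex{g(k−s) : s ∈ {3, 6}, s ≤ k}:
k:     0  1  2  3  4  5  6  7  8
g(k):  0  0  0  1  1  1  2  2  2
So g(8) = 2.

2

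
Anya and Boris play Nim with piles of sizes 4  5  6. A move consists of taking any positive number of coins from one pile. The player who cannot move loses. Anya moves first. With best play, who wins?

Nim-sum: 4 ⊕ 5 ⊕ 6 = 7.
The nim-sum is 7 ≠ 0, so this is an N-position: the player to move can win; Anya has a winning move.

Anya wins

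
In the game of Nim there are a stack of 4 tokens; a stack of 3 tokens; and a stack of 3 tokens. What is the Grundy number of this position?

4

Nim-sum: 4 ^ 3 ^ 3 = 4.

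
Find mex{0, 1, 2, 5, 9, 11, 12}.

The values 0, 1, 2 are all present; 3 is the first non-negative integer missing from the set.

3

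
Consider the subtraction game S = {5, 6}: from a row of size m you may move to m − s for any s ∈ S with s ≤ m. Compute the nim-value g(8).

1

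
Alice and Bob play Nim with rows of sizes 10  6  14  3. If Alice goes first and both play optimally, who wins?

Bitwise XOR of the heap sizes:
  1010  (10)
  0110  (6)
  1110  (14)
  0011  (3)
  ----
  0001  (1)
The nim-sum is 1 ≠ 0, so this is an N-position: the player to move can win; Alice has a winning move.

Alice wins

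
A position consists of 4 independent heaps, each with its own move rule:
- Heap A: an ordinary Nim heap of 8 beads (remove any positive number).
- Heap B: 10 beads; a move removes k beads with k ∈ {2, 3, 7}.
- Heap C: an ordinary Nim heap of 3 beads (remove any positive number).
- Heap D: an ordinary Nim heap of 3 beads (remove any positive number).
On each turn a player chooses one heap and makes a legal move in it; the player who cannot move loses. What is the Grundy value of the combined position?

8

Heap A is a plain Nim heap of size 8, so its Grundy value is 8.
Grundy values for heap B (subtraction set {2, 3, 7}):
g(0) = mex{} = 0
g(1) = mex{} = 0
g(2) = mex{0} = 1
g(3) = mex{0} = 1
g(4) = mex{0,1} = 2
g(5) = mex{1} = 0
g(6) = mex{1,2} = 0
g(7) = mex{0,2} = 1
g(8) = mex{0} = 1
g(9) = mex{0,1} = 2
g(10) = mex{1} = 0
So g(10) = 0.
Heap C is a plain Nim heap of size 3, so its Grundy value is 3.
Heap D is a plain Nim heap of size 3, so its Grundy value is 3.
The value of a disjunctive sum is the nim-sum of the parts.
Combined value = 8 ⊕ 0 ⊕ 3 ⊕ 3 = 8.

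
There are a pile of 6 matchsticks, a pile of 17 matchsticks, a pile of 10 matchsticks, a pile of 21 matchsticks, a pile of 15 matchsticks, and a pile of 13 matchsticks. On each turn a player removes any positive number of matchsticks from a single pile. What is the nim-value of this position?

Compute the nim-sum pairwise:
6 XOR 17 = 23
23 XOR 10 = 29
29 XOR 21 = 8
8 XOR 15 = 7
7 XOR 13 = 10

10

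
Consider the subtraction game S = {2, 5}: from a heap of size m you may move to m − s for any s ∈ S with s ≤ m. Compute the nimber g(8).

Grundy values for subtraction set {2, 5}:
k:     0  1  2  3  4  5  6  7  8
g(k):  0  0  1  1  0  2  1  0  0
So g(8) = 0.

0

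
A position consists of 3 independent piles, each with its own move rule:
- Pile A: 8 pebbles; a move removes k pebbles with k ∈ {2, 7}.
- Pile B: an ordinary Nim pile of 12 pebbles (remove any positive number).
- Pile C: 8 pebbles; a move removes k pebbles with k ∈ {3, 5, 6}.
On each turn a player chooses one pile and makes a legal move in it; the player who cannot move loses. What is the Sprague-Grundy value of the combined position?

12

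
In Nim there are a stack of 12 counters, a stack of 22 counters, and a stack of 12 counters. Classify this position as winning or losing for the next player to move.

Winning position

Compute the nim-sum pairwise:
12 XOR 22 = 26
26 XOR 12 = 22
The nim-sum is 22 ≠ 0, so this is an N-position: the player to move can win.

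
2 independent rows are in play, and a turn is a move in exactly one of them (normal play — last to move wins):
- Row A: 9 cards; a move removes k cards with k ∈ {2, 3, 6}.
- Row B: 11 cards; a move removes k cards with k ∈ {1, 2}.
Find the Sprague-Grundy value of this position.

For row A, compute g(0), g(1), … with moves {2, 3, 6}:
g(0) = mex{} = 0
g(1) = mex{} = 0
g(2) = mex{0} = 1
g(3) = mex{0} = 1
g(4) = mex{0,1} = 2
g(5) = mex{1} = 0
g(6) = mex{0,1,2} = 3
g(7) = mex{0,2} = 1
g(8) = mex{0,1,3} = 2
g(9) = mex{1,3} = 0
So g(9) = 0.
Grundy values for row B (subtraction set {1, 2}):
g(0) = mex{} = 0
g(1) = mex{0} = 1
g(2) = mex{0,1} = 2
g(3) = mex{1,2} = 0
g(4) = mex{0,2} = 1
g(5) = mex{0,1} = 2
g(6) = mex{1,2} = 0
g(7) = mex{0,2} = 1
g(8) = mex{0,1} = 2
g(9) = mex{1,2} = 0
g(10) = mex{0,2} = 1
g(11) = mex{0,1} = 2
So g(11) = 2.
By the Sprague-Grundy theorem, the Grundy value of a sum of independent games is the XOR of the component values.
Combined value = 0 ⊕ 2 = 2.

2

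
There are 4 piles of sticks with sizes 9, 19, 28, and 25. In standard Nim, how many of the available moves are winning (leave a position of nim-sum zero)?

3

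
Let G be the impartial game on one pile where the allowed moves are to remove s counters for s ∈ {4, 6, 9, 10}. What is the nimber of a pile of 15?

Build the Grundy sequence with g(k) = mex{g(k−s) : s ∈ {4, 6, 9, 10}, s ≤ k}:
k:     0  1  2  3  4  5  6  7  8  9 10 11 12 13 14 15
g(k):  0  0  0  0  1  1  1  1  2  2  2  2  3  3  0  0
So g(15) = 0.

0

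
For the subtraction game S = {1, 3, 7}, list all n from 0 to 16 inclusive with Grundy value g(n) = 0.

Grundy values for subtraction set {1, 3, 7}:
k:     0  1  2  3  4  5  6  7  8  9 10 11 12 13 14 15 16
g(k):  0  1  0  1  0  1  0  1  0  1  0  1  0  1  0  1  0
The P-positions (g = 0) in 0..16 are 0, 2, 4, 6, 8, 10, 12, 14, 16.

0, 2, 4, 6, 8, 10, 12, 14, 16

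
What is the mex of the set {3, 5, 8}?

0 is not in the set, so the mex is 0.

0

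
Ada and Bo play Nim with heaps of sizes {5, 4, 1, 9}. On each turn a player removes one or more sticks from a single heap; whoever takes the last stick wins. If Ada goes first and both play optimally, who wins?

Compute the nim-sum pairwise:
5 ^ 4 = 1
1 ^ 1 = 0
0 ^ 9 = 9
The nim-sum is 9 ≠ 0, so this is an N-position: the player to move can win; Ada has a winning move.

Ada wins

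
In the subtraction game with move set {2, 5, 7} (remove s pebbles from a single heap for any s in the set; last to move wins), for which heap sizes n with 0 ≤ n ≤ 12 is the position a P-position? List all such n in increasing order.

0, 1, 4, 10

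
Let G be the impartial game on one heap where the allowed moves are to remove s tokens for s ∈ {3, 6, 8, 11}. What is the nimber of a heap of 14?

Grundy values for subtraction set {3, 6, 8, 11}:
k:     0  1  2  3  4  5  6  7  8  9 10 11 12 13 14
g(k):  0  0  0  1  1  1  2  2  2  3  3  3  4  4  0
So g(14) = 0.

0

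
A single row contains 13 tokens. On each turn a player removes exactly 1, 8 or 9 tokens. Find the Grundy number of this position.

3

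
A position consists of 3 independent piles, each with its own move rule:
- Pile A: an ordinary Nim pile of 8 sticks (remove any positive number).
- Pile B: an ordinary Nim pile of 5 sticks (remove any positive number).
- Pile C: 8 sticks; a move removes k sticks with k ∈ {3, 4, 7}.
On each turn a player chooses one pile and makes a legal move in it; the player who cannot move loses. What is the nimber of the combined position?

15

Pile A is a plain Nim pile of size 8, so its Grundy value is 8.
Pile B is a plain Nim pile of size 5, so its Grundy value is 5.
For pile C, compute g(0), g(1), … with moves {3, 4, 7}:
k:     0  1  2  3  4  5  6  7  8
g(k):  0  0  0  1  1  1  2  2  2
So g(8) = 2.
The value of a disjunctive sum is the nim-sum of the parts.
Combined value = 8 XOR 5 XOR 2 = 15.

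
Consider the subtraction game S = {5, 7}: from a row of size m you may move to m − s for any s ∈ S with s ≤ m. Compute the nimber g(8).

1

Compute g(0), g(1), … for moves {5, 7}:
g(0) = mex{} = 0
g(1) = mex{} = 0
g(2) = mex{} = 0
g(3) = mex{} = 0
g(4) = mex{} = 0
g(5) = mex{0} = 1
g(6) = mex{0} = 1
g(7) = mex{0} = 1
g(8) = mex{0} = 1
So g(8) = 1.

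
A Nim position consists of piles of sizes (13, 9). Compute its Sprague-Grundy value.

4

Write each in binary and XOR column by column:
  1101  (13)
  1001  (9)
  ----
  0100  (4)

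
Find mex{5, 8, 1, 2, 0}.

The values 0, 1, 2 are all present; 3 is the first non-negative integer missing from the set.

3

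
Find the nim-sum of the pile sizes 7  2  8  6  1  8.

Compute the nim-sum pairwise:
7 XOR 2 = 5
5 XOR 8 = 13
13 XOR 6 = 11
11 XOR 1 = 10
10 XOR 8 = 2

2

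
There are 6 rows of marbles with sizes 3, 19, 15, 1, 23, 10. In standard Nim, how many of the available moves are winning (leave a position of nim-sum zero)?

5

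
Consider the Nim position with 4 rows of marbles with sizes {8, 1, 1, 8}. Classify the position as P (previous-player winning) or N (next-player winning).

P-position

Compute the nim-sum pairwise:
8 XOR 1 = 9
9 XOR 1 = 8
8 XOR 8 = 0
The nim-sum is 0, so this is a P-position: the player to move is in a losing position under optimal play.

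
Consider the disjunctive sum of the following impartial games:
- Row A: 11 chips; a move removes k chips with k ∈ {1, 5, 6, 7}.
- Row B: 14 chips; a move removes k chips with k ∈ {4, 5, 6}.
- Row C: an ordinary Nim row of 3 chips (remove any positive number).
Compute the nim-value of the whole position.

Build the Grundy sequence for row A with g(k) = mex{g(k−s) : s ∈ {1, 5, 6, 7}, s ≤ k}:
g(0) = mex{} = 0
g(1) = mex{0} = 1
g(2) = mex{1} = 0
g(3) = mex{0} = 1
g(4) = mex{1} = 0
g(5) = mex{0} = 1
g(6) = mex{0,1} = 2
g(7) = mex{0,1,2} = 3
g(8) = mex{0,1,3} = 2
g(9) = mex{0,1,2} = 3
g(10) = mex{0,1,3} = 2
g(11) = mex{0,1,2} = 3
So g(11) = 3.
For row B, compute g(0), g(1), … with moves {4, 5, 6}:
g(0) = mex{} = 0
g(1) = mex{} = 0
g(2) = mex{} = 0
g(3) = mex{} = 0
g(4) = mex{0} = 1
g(5) = mex{0} = 1
g(6) = mex{0} = 1
g(7) = mex{0} = 1
g(8) = mex{0,1} = 2
g(9) = mex{0,1} = 2
g(10) = mex{1} = 0
g(11) = mex{1} = 0
g(12) = mex{1,2} = 0
g(13) = mex{1,2} = 0
g(14) = mex{0,2} = 1
So g(14) = 1.
Row C is a plain Nim row of size 3, so its Grundy value is 3.
The value of a disjunctive sum is the nim-sum of the parts.
Combined value = 3 ⊕ 1 ⊕ 3 = 1.

1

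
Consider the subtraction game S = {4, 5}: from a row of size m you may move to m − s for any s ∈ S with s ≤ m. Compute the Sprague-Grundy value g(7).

1

Build the Grundy sequence with g(k) = mex{g(k−s) : s ∈ {4, 5}, s ≤ k}:
g(0) = mex{} = 0
g(1) = mex{} = 0
g(2) = mex{} = 0
g(3) = mex{} = 0
g(4) = mex{0} = 1
g(5) = mex{0} = 1
g(6) = mex{0} = 1
g(7) = mex{0} = 1
So g(7) = 1.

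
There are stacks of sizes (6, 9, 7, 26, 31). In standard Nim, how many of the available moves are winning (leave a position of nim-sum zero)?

Compute the nim-sum pairwise:
6 XOR 9 = 15
15 XOR 7 = 8
8 XOR 26 = 18
18 XOR 31 = 13
The overall nim-sum is X = 13. A stack of size p has a winning move iff p XOR X < p (reduce it to p XOR X).
  6: 6 XOR 13 = 11 ≥ 6 — no move.
  9: 9 XOR 13 = 4 < 9 — winning move (to 4).
  7: 7 XOR 13 = 10 ≥ 7 — no move.
  26: 26 XOR 13 = 23 < 26 — winning move (to 23).
  31: 31 XOR 13 = 18 < 31 — winning move (to 18).
That gives 3 winning moves.

3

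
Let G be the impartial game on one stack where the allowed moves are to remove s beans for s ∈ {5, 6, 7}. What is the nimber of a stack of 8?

Build the Grundy sequence with g(k) = mex{g(k−s) : s ∈ {5, 6, 7}, s ≤ k}:
g(0) = mex{} = 0
g(1) = mex{} = 0
g(2) = mex{} = 0
g(3) = mex{} = 0
g(4) = mex{} = 0
g(5) = mex{0} = 1
g(6) = mex{0} = 1
g(7) = mex{0} = 1
g(8) = mex{0} = 1
So g(8) = 1.

1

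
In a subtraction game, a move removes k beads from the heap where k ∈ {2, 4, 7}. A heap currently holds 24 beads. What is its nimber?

0

Build the Grundy sequence with g(k) = mex{g(k−s) : s ∈ {2, 4, 7}, s ≤ k}:
k:     0  1  2  3  4  5  6  7  8  9 10 11 12 13 14 15 16 17 18 19 20 21 22 23 24
g(k):  0  0  1  1  2  2  0  3  1  0  2  1  0  2  1  0  2  1  0  2  1  0  2  1  0
So g(24) = 0.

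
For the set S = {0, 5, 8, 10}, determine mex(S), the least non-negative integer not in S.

1

0 is in the set but 1 is not, so the mex is 1.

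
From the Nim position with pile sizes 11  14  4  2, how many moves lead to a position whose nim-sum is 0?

3

Compute the nim-sum pairwise:
11 XOR 14 = 5
5 XOR 4 = 1
1 XOR 2 = 3
The overall nim-sum is X = 3. A pile of size p has a winning move iff p XOR X < p (reduce it to p XOR X).
  11: 11 XOR 3 = 8 < 11 — winning move (to 8).
  14: 14 XOR 3 = 13 < 14 — winning move (to 13).
  4: 4 XOR 3 = 7 ≥ 4 — no move.
  2: 2 XOR 3 = 1 < 2 — winning move (to 1).
That gives 3 winning moves.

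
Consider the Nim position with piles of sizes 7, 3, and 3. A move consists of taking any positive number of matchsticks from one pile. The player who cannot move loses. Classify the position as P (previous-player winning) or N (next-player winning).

N-position

Nim-sum: 7 ^ 3 ^ 3 = 7.
The nim-sum is 7 ≠ 0, so this is an N-position: the player to move can win.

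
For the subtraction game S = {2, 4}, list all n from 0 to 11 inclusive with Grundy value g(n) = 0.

0, 1, 6, 7

Grundy values for subtraction set {2, 4}:
k:     0  1  2  3  4  5  6  7  8  9 10 11
g(k):  0  0  1  1  2  2  0  0  1  1  2  2
The P-positions (g = 0) in 0..11 are 0, 1, 6, 7.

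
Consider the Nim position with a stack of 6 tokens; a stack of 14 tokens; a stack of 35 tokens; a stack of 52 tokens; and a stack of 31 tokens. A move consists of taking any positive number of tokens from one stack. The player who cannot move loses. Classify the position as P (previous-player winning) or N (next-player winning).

P-position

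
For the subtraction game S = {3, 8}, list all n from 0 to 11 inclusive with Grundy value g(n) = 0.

Compute g(0), g(1), … for moves {3, 8}:
k:     0  1  2  3  4  5  6  7  8  9 10 11
g(k):  0  0  0  1  1  1  0  0  2  1  1  0
The P-positions (g = 0) in 0..11 are 0, 1, 2, 6, 7, 11.

0, 1, 2, 6, 7, 11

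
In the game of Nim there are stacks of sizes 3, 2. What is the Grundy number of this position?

Compute the nim-sum pairwise:
3 ⊕ 2 = 1

1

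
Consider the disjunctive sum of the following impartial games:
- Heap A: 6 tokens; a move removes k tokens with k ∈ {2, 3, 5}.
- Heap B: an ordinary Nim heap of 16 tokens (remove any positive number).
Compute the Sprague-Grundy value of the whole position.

Build the Grundy sequence for heap A with g(k) = mex{g(k−s) : s ∈ {2, 3, 5}, s ≤ k}:
g(0) = mex{} = 0
g(1) = mex{} = 0
g(2) = mex{0} = 1
g(3) = mex{0} = 1
g(4) = mex{0,1} = 2
g(5) = mex{0,1} = 2
g(6) = mex{0,1,2} = 3
So g(6) = 3.
Heap B is a plain Nim heap of size 16, so its Grundy value is 16.
The value of a disjunctive sum is the nim-sum of the parts.
Combined value = 3 ⊕ 16 = 19.

19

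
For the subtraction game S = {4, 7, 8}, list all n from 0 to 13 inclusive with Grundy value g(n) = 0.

0, 1, 2, 3, 12, 13

Grundy values for subtraction set {4, 7, 8}:
g(0) = mex{} = 0
g(1) = mex{} = 0
g(2) = mex{} = 0
g(3) = mex{} = 0
g(4) = mex{0} = 1
g(5) = mex{0} = 1
g(6) = mex{0} = 1
g(7) = mex{0} = 1
g(8) = mex{0,1} = 2
g(9) = mex{0,1} = 2
g(10) = mex{0,1} = 2
g(11) = mex{0,1} = 2
g(12) = mex{1,2} = 0
g(13) = mex{1,2} = 0
The P-positions (g = 0) in 0..13 are 0, 1, 2, 3, 12, 13.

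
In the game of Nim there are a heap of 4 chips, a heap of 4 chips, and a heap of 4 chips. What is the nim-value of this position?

4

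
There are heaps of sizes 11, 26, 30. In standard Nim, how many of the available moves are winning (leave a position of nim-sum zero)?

Compute the nim-sum pairwise:
11 ^ 26 = 17
17 ^ 30 = 15
The overall nim-sum is X = 15. A heap of size p has a winning move iff p XOR X < p (reduce it to p XOR X).
  11: 11 XOR 15 = 4 < 11 — winning move (to 4).
  26: 26 XOR 15 = 21 < 26 — winning move (to 21).
  30: 30 XOR 15 = 17 < 30 — winning move (to 17).
That gives 3 winning moves.

3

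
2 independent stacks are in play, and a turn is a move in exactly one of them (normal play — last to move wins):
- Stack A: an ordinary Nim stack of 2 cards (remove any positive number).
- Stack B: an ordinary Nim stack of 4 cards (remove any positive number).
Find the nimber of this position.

6

Stack A is a plain Nim stack of size 2, so its Grundy value is 2.
Stack B is a plain Nim stack of size 4, so its Grundy value is 4.
The value of a disjunctive sum is the nim-sum of the parts.
Combined value = 2 XOR 4 = 6.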